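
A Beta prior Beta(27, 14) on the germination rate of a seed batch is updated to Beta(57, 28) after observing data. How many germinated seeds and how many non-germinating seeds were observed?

Under Beta–binomial conjugacy the posterior parameters are (a+s, b+f).
Match parameters: s=57−27=30, f=28−14=14.

30 germinated seeds and 14 non-germinating seeds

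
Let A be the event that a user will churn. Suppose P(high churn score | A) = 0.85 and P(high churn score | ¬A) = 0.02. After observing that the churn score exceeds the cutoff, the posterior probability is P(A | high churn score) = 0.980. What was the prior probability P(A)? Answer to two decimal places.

P(A) = 0.54

Bayes' rule in odds form gives O(A|E) = O(A)·[P(E|A)/P(E|¬A)], hence O(A) = O(A|E)/LR.
Posterior odds = 0.980/(1−0.980) = 49.0000. LR = 0.85/0.02 = 42.5000.
Prior odds = 49.0000/42.5000 = 1.1529, so P(A) = 1.1529/(1+1.1529) ≈ 0.54.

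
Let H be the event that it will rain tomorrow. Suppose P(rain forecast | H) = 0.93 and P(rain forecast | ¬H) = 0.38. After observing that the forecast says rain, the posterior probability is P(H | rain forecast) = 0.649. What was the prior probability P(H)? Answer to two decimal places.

P(H) = 0.43

In odds form, posterior odds = prior odds × likelihood ratio, so prior odds = posterior odds ÷ LR.
Posterior odds = 0.649/(1−0.649) = 1.8490. LR = 0.93/0.38 = 2.4474.
Prior odds = 1.8490/2.4474 = 0.7555, so P(H) = 0.7555/(1+0.7555) ≈ 0.43.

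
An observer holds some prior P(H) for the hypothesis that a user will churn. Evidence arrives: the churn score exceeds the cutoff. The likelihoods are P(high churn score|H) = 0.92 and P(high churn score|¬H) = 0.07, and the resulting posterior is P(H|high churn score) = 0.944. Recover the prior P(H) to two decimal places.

Bayes' rule in odds form gives O(H|E) = O(H)·[P(E|H)/P(E|¬H)], hence O(H) = O(H|E)/LR.
Posterior odds = 0.944/(1−0.944) = 16.8571. LR = 0.92/0.07 = 13.1429.
Prior odds = 16.8571/13.1429 = 1.2826, so P(H) = 1.2826/(1+1.2826) ≈ 0.56.

P(H) = 0.56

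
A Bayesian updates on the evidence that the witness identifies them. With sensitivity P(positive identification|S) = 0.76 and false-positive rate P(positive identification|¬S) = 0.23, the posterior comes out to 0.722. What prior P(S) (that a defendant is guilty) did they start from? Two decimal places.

In odds form, posterior odds = prior odds × likelihood ratio, so prior odds = posterior odds ÷ LR.
Posterior odds = 0.722/(1−0.722) = 2.5971. LR = 0.76/0.23 = 3.3043.
Prior odds = 2.5971/3.3043 = 0.7860, so P(S) = 0.7860/(1+0.7860) ≈ 0.44.

P(S) = 0.44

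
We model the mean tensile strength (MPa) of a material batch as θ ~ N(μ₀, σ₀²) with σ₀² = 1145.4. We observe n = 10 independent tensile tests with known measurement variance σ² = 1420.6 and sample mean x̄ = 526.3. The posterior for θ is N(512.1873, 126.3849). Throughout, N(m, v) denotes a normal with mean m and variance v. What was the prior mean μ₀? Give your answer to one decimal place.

The posterior mean is a precision-weighted average: μ_n = (τ₀μ₀ + τ_data·x̄)/(τ₀+τ_data), with τ₀=1/σ₀² and τ_data=n/σ².
Here τ₀ = 1/1145.4 = 0.000873 and τ_data = 10/1420.6 = 0.007039, so τ_n = 0.007912.
Rearranging for μ₀: μ₀ = (μ_n·τ_n − τ_data·x̄)/τ₀ = (512.1873·0.007912 − 0.007039·526.3) / 0.000873 = 0.347800/0.000873 ≈ 398.4.

μ₀ = 398.4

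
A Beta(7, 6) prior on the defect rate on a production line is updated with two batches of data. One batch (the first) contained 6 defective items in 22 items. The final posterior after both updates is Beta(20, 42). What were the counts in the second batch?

7 defective items and 20 good items

Sequential conjugate updates are equivalent to a single update on the pooled data, so total successes = posterior α − prior α and total failures = posterior β − prior β.
Total across both batches: 20−7=13 defective items, 42−6=36 good items.
Subtract the first batch: 13−6=7 defective items and 36−16=20 good items.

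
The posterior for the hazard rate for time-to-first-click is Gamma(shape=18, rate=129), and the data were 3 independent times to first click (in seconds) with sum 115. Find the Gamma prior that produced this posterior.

For an exponential likelihood with a Gamma(α, β) prior on the rate, n observations with total T give posterior Gamma(α+n, β+T).
So α = 18 − 3 = 15 and β = 129 − 115 = 14.

Gamma(shape=15, rate=14)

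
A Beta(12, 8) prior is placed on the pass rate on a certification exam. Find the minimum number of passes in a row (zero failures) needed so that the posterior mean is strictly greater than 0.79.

k = 19

After k passes and 0 failures the posterior is Beta(12+k, 8), with mean (12+k)/(12+8+k).
Set (12+k)/(20+k) > 0.79 and solve: k > (0.79·20 − 12)/(1 − 0.79) = 18.095.
The smallest integer exceeding 18.095 is 19.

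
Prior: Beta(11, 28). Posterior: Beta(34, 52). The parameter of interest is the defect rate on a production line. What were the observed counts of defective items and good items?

Under Beta–binomial conjugacy the posterior parameters are (a+s, b+f).
So s = 34 − 11 = 23 and f = 52 − 28 = 24.

23 defective items and 24 good items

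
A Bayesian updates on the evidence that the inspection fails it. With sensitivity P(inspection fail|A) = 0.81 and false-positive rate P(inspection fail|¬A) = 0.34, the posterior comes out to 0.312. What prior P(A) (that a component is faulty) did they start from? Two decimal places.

In odds form, posterior odds = prior odds × likelihood ratio, so prior odds = posterior odds ÷ LR.
Posterior odds = 0.312/(1−0.312) = 0.4535. LR = 0.81/0.34 = 2.3824.
Prior odds = 0.4535/2.3824 = 0.1904, so P(A) = 0.1904/(1+0.1904) ≈ 0.16.

P(A) = 0.16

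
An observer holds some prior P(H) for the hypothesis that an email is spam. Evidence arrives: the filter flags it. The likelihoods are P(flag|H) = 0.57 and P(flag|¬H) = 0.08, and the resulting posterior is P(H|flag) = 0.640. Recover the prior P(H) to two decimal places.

P(H) = 0.20

In odds form, posterior odds = prior odds × likelihood ratio, so prior odds = posterior odds ÷ LR.
Posterior odds = 0.640/(1−0.640) = 1.7778. LR = 0.57/0.08 = 7.1250.
Prior odds = 1.7778/7.1250 = 0.2495, so P(H) = 0.2495/(1+0.2495) ≈ 0.20.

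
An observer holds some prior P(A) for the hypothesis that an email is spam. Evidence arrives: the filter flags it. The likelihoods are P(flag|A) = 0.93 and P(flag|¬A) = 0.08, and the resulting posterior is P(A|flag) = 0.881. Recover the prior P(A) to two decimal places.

Bayes' rule in odds form gives O(A|E) = O(A)·[P(E|A)/P(E|¬A)], hence O(A) = O(A|E)/LR.
Posterior odds = 0.881/(1−0.881) = 7.4034. LR = 0.93/0.08 = 11.6250.
Prior odds = 7.4034/11.6250 = 0.6369, so P(A) = 0.6369/(1+0.6369) ≈ 0.39.

P(A) = 0.39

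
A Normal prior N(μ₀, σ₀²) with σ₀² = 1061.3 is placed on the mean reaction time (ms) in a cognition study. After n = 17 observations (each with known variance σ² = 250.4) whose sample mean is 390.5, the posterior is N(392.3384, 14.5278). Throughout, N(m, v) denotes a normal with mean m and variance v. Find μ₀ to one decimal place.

μ₀ = 524.8

With known observation variance, the Normal–Normal posterior has precision τ_n = τ₀ + n/σ² and mean μ_n = (τ₀μ₀ + (n/σ²)x̄)/τ_n.
Here τ₀ = 1/1061.3 = 0.000942 and τ_data = 17/250.4 = 0.067891, so τ_n = 0.068833.
Rearranging for μ₀: μ₀ = (μ_n·τ_n − τ_data·x̄)/τ₀ = (392.3384·0.068833 − 0.067891·390.5) / 0.000942 = 0.494394/0.000942 ≈ 524.8.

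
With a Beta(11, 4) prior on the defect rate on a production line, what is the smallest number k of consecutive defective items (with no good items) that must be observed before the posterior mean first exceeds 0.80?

k = 6

After k defective items and 0 good items the posterior is Beta(11+k, 4), with mean (11+k)/(11+4+k).
Set (11+k)/(15+k) > 0.80 and solve: k > (0.80·15 − 11)/(1 − 0.80) = 5.000.
The smallest integer exceeding 5.000 is 6.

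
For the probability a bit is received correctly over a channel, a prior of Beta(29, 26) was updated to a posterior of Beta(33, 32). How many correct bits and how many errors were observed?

4 correct bits and 6 errors

Under Beta–binomial conjugacy the posterior parameters are (α+s, β+f).
Match parameters: s=33−29=4, f=32−26=6.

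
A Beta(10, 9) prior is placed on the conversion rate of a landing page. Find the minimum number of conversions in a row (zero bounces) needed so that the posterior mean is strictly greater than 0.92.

k = 94

After k conversions and 0 bounces the posterior is Beta(10+k, 9), with mean (10+k)/(10+9+k).
Set (10+k)/(19+k) > 0.92 and solve: k > (0.92·19 − 10)/(1 − 0.92) = 93.500.
The smallest integer exceeding 93.500 is 94.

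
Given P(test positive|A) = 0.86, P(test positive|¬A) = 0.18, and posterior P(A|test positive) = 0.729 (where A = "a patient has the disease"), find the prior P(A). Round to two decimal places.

In odds form, posterior odds = prior odds × likelihood ratio, so prior odds = posterior odds ÷ LR.
Posterior odds = 0.729/(1−0.729) = 2.6900. LR = 0.86/0.18 = 4.7778.
Prior odds = 2.6900/4.7778 = 0.5630, so P(A) = 0.5630/(1+0.5630) ≈ 0.36.

P(A) = 0.36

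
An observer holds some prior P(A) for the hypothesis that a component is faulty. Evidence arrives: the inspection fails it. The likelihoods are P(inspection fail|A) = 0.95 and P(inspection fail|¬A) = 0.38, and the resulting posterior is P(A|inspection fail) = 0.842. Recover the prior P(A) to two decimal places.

P(A) = 0.68

Bayes' rule in odds form gives O(A|E) = O(A)·[P(E|A)/P(E|¬A)], hence O(A) = O(A|E)/LR.
Posterior odds = 0.842/(1−0.842) = 5.3291. LR = 0.95/0.38 = 2.5000.
Prior odds = 5.3291/2.5000 = 2.1316, so P(A) = 2.1316/(1+2.1316) ≈ 0.68.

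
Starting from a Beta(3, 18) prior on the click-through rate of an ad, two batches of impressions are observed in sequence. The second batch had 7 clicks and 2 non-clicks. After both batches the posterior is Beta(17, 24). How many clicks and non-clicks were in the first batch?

Because Beta–binomial updating is additive in the counts, the combined data contributed (α_post−α_prior, β_post−β_prior) successes and failures.
Total across both batches: 17−3=14 clicks, 24−18=6 non-clicks.
Subtract the second batch: 14−7=7 clicks and 6−2=4 non-clicks.

7 clicks and 4 non-clicks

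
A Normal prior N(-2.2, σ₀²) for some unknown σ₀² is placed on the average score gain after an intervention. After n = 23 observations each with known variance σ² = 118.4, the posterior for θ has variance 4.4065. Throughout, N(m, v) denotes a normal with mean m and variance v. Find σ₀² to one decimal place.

σ₀² = 30.6

For the Normal–Normal model with known σ², precisions add: τ_n = τ₀ + n/σ².
So 1/σ₀² = 1/4.4065 − 23/118.4 = 0.226937 − 0.194257 = 0.032680.
Hence σ₀² = 1/0.032680 ≈ 30.6.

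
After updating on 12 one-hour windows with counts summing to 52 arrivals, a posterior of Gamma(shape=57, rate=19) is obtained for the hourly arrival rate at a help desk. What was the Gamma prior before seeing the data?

Gamma(shape=5, rate=7)

A Gamma(α, β) prior (rate parametrization) on a Poisson rate with n observations summing to S gives posterior Gamma(α+S, β+n).
So α = 57 − 52 = 5 and β = 19 − 12 = 7.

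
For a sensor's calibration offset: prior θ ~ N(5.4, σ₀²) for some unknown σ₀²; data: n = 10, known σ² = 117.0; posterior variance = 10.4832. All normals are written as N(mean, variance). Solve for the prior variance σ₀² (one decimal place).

For the Normal–Normal model with known σ², precisions add: τ_n = τ₀ + n/σ².
So 1/σ₀² = 1/10.4832 − 10/117.0 = 0.095391 − 0.085470 = 0.009921.
Hence σ₀² = 1/0.009921 ≈ 100.8.

σ₀² = 100.8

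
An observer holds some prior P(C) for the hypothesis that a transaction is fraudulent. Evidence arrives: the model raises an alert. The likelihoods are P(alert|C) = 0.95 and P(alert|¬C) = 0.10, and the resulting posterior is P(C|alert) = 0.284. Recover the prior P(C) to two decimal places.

Bayes' rule in odds form gives O(C|E) = O(C)·[P(E|C)/P(E|¬C)], hence O(C) = O(C|E)/LR.
Posterior odds = 0.284/(1−0.284) = 0.3966. LR = 0.95/0.10 = 9.5000.
Prior odds = 0.3966/9.5000 = 0.0417, so P(C) = 0.0417/(1+0.0417) ≈ 0.04.

P(C) = 0.04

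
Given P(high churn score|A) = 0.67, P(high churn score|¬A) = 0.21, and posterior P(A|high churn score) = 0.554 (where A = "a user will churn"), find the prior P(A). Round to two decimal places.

Bayes' rule in odds form gives O(A|E) = O(A)·[P(E|A)/P(E|¬A)], hence O(A) = O(A|E)/LR.
Posterior odds = 0.554/(1−0.554) = 1.2422. LR = 0.67/0.21 = 3.1905.
Prior odds = 1.2422/3.1905 = 0.3893, so P(A) = 0.3893/(1+0.3893) ≈ 0.28.

P(A) = 0.28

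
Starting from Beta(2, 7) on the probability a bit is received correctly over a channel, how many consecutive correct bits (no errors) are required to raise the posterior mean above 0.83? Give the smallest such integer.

k = 33

After k correct bits and 0 errors the posterior is Beta(2+k, 7), with mean (2+k)/(2+7+k).
Set (2+k)/(9+k) > 0.83 and solve: k > (0.83·9 − 2)/(1 − 0.83) = 32.176.
The smallest integer exceeding 32.176 is 33, and checking k=33: (35)/(42) = 0.8333 > 0.83.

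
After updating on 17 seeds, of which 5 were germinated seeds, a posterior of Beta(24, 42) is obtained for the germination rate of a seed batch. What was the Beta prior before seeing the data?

Under Beta–binomial conjugacy the posterior parameters are (a+s, b+f).
So a = 24 − 5 = 19 and b = 42 − 12 = 30.

Beta(19, 30)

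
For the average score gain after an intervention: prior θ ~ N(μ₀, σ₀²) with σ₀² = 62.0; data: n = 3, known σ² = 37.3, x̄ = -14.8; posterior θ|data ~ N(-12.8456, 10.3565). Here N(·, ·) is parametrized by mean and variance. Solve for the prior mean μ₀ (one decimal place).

μ₀ = -3.1

With known observation variance, the Normal–Normal posterior has precision τ_n = τ₀ + n/σ² and mean μ_n = (τ₀μ₀ + (n/σ²)x̄)/τ_n.
Here τ₀ = 1/62.0 = 0.016129 and τ_data = 3/37.3 = 0.080429, so τ_n = 0.096558.
Rearranging for μ₀: μ₀ = (μ_n·τ_n − τ_data·x̄)/τ₀ = (-12.8456·0.096558 − 0.080429·-14.8) / 0.016129 = -0.049996/0.016129 ≈ -3.1.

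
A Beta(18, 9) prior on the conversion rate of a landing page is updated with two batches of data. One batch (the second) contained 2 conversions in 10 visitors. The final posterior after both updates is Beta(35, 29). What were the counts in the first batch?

15 conversions and 12 bounces

Because Beta–binomial updating is additive in the counts, the combined data contributed (α_post−α_prior, β_post−β_prior) successes and failures.
Total across both batches: 35−18=17 conversions, 29−9=20 bounces.
Subtract the second batch: 17−2=15 conversions and 20−8=12 bounces.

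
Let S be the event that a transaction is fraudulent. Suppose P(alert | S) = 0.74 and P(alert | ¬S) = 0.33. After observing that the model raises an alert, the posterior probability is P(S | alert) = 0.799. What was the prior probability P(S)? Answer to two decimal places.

P(S) = 0.64

In odds form, posterior odds = prior odds × likelihood ratio, so prior odds = posterior odds ÷ LR.
Posterior odds = 0.799/(1−0.799) = 3.9751. LR = 0.74/0.33 = 2.2424.
Prior odds = 3.9751/2.2424 = 1.7727, so P(S) = 1.7727/(1+1.7727) ≈ 0.64.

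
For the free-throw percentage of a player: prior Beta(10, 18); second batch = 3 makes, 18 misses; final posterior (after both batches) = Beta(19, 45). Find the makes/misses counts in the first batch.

6 makes and 9 misses

Sequential conjugate updates are equivalent to a single update on the pooled data, so total successes = posterior α − prior α and total failures = posterior β − prior β.
Total across both batches: 19−10=9 makes, 45−18=27 misses.
Subtract the second batch: 9−3=6 makes and 27−18=9 misses.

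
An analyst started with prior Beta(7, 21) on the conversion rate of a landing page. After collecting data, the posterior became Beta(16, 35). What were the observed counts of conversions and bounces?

9 conversions and 14 bounces

Beta is conjugate to the binomial likelihood: posterior = Beta(a+s, b+f).
Match parameters: s=16−7=9, f=35−21=14.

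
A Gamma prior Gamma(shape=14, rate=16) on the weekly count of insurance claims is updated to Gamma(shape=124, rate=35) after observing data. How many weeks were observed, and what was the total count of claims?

A Gamma(α, β) prior (rate parametrization) on a Poisson rate with n observations summing to S gives posterior Gamma(α+S, β+n).
Matching: Σxᵢ = 124 − 14 = 110 and n = 35 − 16 = 19.

n = 19 weeks with total 110 claims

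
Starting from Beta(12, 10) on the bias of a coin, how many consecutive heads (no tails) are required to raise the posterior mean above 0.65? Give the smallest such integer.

k = 7

After k heads and 0 tails the posterior is Beta(12+k, 10), with mean (12+k)/(12+10+k).
Set (12+k)/(22+k) > 0.65 and solve: k > (0.65·22 − 12)/(1 − 0.65) = 6.571.
The smallest integer exceeding 6.571 is 7.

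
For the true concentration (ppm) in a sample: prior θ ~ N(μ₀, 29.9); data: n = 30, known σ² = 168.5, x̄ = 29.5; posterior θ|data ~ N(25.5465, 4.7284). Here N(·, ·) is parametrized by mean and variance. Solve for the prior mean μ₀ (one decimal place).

μ₀ = 4.5

With known observation variance, the Normal–Normal posterior has precision τ_n = τ₀ + n/σ² and mean μ_n = (τ₀μ₀ + (n/σ²)x̄)/τ_n.
Here τ₀ = 1/29.9 = 0.033445 and τ_data = 30/168.5 = 0.178042, so τ_n = 0.211487.
Rearranging for μ₀: μ₀ = (μ_n·τ_n − τ_data·x̄)/τ₀ = (25.5465·0.211487 − 0.178042·29.5) / 0.033445 = 0.150514/0.033445 ≈ 4.5.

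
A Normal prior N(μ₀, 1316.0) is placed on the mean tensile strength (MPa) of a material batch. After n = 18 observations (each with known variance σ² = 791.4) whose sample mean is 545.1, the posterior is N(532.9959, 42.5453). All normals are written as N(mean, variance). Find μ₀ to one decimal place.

The posterior mean is a precision-weighted average: μ_n = (τ₀μ₀ + τ_data·x̄)/(τ₀+τ_data), with τ₀=1/σ₀² and τ_data=n/σ².
Here τ₀ = 1/1316.0 = 0.000760 and τ_data = 18/791.4 = 0.022745, so τ_n = 0.023505.
Rearranging for μ₀: μ₀ = (μ_n·τ_n − τ_data·x̄)/τ₀ = (532.9959·0.023505 − 0.022745·545.1) / 0.000760 = 0.129769/0.000760 ≈ 170.7.

μ₀ = 170.7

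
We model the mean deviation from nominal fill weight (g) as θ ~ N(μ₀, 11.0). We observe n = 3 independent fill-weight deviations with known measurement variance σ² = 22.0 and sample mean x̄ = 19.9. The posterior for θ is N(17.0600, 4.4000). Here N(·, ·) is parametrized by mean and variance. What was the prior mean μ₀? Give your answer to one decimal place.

μ₀ = 12.8

With known observation variance, the Normal–Normal posterior has precision τ_n = τ₀ + n/σ² and mean μ_n = (τ₀μ₀ + (n/σ²)x̄)/τ_n.
Here τ₀ = 1/11.0 = 0.090909 and τ_data = 3/22.0 = 0.136364, so τ_n = 0.227273.
Rearranging for μ₀: μ₀ = (μ_n·τ_n − τ_data·x̄)/τ₀ = (17.0600·0.227273 − 0.136364·19.9) / 0.090909 = 1.163634/0.090909 ≈ 12.8.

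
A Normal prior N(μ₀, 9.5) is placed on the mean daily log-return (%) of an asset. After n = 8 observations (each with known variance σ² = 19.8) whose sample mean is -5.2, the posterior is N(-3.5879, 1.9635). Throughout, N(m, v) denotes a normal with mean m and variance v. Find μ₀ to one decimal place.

μ₀ = 2.6

With known observation variance, the Normal–Normal posterior has precision τ_n = τ₀ + n/σ² and mean μ_n = (τ₀μ₀ + (n/σ²)x̄)/τ_n.
Here τ₀ = 1/9.5 = 0.105263 and τ_data = 8/19.8 = 0.404040, so τ_n = 0.509303.
Rearranging for μ₀: μ₀ = (μ_n·τ_n − τ_data·x̄)/τ₀ = (-3.5879·0.509303 − 0.404040·-5.2) / 0.105263 = 0.273680/0.105263 ≈ 2.6.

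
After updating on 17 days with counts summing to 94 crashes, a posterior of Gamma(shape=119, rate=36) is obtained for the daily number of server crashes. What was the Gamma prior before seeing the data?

Gamma(shape=25, rate=19)

Gamma–Poisson conjugacy: posterior shape = α + Σxᵢ, posterior rate = β + n.
So α = 119 − 94 = 25 and β = 36 − 17 = 19.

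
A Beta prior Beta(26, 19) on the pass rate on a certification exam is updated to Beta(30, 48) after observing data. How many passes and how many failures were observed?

Under Beta–binomial conjugacy the posterior parameters are (α+s, β+f).
Match parameters: s=30−26=4, f=48−19=29.

4 passes and 29 failures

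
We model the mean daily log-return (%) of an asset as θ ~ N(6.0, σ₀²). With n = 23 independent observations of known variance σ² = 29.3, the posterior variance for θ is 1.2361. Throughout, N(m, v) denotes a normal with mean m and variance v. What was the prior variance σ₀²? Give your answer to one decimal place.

σ₀² = 41.6

For the Normal–Normal model with known σ², precisions add: τ_n = τ₀ + n/σ².
So 1/σ₀² = 1/1.2361 − 23/29.3 = 0.808996 − 0.784983 = 0.024013.
Hence σ₀² = 1/0.024013 ≈ 41.6.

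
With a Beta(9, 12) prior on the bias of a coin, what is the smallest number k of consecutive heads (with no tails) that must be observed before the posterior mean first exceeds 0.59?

After k heads and 0 tails the posterior is Beta(9+k, 12), with mean (9+k)/(9+12+k).
Set (9+k)/(21+k) > 0.59 and solve: k > (0.59·21 − 9)/(1 − 0.59) = 8.268.
The smallest integer exceeding 8.268 is 9.

k = 9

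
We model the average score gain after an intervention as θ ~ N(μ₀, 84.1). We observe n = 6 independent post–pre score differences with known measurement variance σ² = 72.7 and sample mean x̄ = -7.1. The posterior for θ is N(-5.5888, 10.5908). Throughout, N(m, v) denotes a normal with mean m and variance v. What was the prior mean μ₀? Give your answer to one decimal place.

μ₀ = 4.9

With known observation variance, the Normal–Normal posterior has precision τ_n = τ₀ + n/σ² and mean μ_n = (τ₀μ₀ + (n/σ²)x̄)/τ_n.
Here τ₀ = 1/84.1 = 0.011891 and τ_data = 6/72.7 = 0.082531, so τ_n = 0.094422.
Rearranging for μ₀: μ₀ = (μ_n·τ_n − τ_data·x̄)/τ₀ = (-5.5888·0.094422 − 0.082531·-7.1) / 0.011891 = 0.058264/0.011891 ≈ 4.9.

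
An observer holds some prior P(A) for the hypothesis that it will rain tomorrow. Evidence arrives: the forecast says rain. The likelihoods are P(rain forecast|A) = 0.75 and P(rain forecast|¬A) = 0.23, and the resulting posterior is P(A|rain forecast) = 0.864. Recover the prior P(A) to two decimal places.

P(A) = 0.66

Bayes' rule in odds form gives O(A|E) = O(A)·[P(E|A)/P(E|¬A)], hence O(A) = O(A|E)/LR.
Posterior odds = 0.864/(1−0.864) = 6.3529. LR = 0.75/0.23 = 3.2609.
Prior odds = 6.3529/3.2609 = 1.9482, so P(A) = 1.9482/(1+1.9482) ≈ 0.66.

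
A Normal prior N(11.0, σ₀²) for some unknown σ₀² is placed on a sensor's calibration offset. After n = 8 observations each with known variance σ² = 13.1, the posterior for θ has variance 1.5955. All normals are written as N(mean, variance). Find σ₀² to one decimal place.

σ₀² = 62.2

Posterior precision equals prior precision plus data precision: 1/σ_n² = 1/σ₀² + n/σ².
So 1/σ₀² = 1/1.5955 − 8/13.1 = 0.626763 − 0.610687 = 0.016076.
Hence σ₀² = 1/0.016076 ≈ 62.2.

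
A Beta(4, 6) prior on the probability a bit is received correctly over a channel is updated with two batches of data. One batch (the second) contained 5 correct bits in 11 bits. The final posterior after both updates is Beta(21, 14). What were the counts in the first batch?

Sequential conjugate updates are equivalent to a single update on the pooled data, so total successes = posterior α − prior α and total failures = posterior β − prior β.
Total across both batches: 21−4=17 correct bits, 14−6=8 errors.
Subtract the second batch: 17−5=12 correct bits and 8−6=2 errors.

12 correct bits and 2 errors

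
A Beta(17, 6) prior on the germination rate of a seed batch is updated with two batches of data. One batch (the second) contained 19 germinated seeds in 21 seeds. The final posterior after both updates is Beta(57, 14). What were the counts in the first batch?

Because Beta–binomial updating is additive in the counts, the combined data contributed (α_post−α_prior, β_post−β_prior) successes and failures.
Total across both batches: 57−17=40 germinated seeds, 14−6=8 non-germinating seeds.
Subtract the second batch: 40−19=21 germinated seeds and 8−2=6 non-germinating seeds.

21 germinated seeds and 6 non-germinating seeds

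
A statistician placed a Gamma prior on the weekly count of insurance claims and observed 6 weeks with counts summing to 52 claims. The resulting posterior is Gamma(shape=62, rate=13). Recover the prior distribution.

A Gamma(α, β) prior (rate parametrization) on a Poisson rate with n observations summing to S gives posterior Gamma(α+S, β+n).
So α = 62 − 52 = 10 and β = 13 − 6 = 7.

Gamma(shape=10, rate=7)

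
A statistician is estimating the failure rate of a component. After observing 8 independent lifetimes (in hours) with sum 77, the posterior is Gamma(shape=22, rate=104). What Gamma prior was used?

Gamma–exponential conjugacy: posterior shape = α + n, posterior rate = β + Σtᵢ.
So α = 22 − 8 = 14 and β = 104 − 77 = 27.

Gamma(shape=14, rate=27)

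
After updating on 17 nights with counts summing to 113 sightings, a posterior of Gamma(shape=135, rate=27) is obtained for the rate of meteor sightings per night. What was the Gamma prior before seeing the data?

Gamma–Poisson conjugacy: posterior shape = α + Σxᵢ, posterior rate = β + n.
So α = 135 − 113 = 22 and β = 27 − 17 = 10.

Gamma(shape=22, rate=10)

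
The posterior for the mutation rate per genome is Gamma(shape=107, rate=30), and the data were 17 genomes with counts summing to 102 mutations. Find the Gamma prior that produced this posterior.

Gamma(shape=5, rate=13)

Gamma–Poisson conjugacy: posterior shape = α + Σxᵢ, posterior rate = β + n.
So α = 107 − 102 = 5 and β = 30 − 17 = 13.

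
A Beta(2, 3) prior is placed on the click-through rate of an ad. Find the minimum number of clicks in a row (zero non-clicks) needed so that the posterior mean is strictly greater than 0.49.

After k clicks and 0 non-clicks the posterior is Beta(2+k, 3), with mean (2+k)/(2+3+k).
Set (2+k)/(5+k) > 0.49 and solve: k > (0.49·5 − 2)/(1 − 0.49) = 0.882.
The smallest integer exceeding 0.882 is 1.

k = 1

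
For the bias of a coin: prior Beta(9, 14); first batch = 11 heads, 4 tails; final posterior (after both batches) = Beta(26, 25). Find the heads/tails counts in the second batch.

6 heads and 7 tails

Because Beta–binomial updating is additive in the counts, the combined data contributed (α_post−α_prior, β_post−β_prior) successes and failures.
Total across both batches: 26−9=17 heads, 25−14=11 tails.
Subtract the first batch: 17−11=6 heads and 11−4=7 tails.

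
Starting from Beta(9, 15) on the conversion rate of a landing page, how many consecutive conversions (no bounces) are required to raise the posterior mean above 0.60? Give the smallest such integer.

After k conversions and 0 bounces the posterior is Beta(9+k, 15), with mean (9+k)/(9+15+k).
Set (9+k)/(24+k) > 0.60 and solve: k > (0.60·24 − 9)/(1 − 0.60) = 13.500.
The smallest integer exceeding 13.500 is 14.

k = 14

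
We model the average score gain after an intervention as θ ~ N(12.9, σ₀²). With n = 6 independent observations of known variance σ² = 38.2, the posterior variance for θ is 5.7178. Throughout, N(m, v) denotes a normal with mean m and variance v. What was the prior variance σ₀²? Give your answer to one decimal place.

σ₀² = 56.1

Posterior precision equals prior precision plus data precision: 1/σ_n² = 1/σ₀² + n/σ².
So 1/σ₀² = 1/5.7178 − 6/38.2 = 0.174892 − 0.157068 = 0.017824.
Hence σ₀² = 1/0.017824 ≈ 56.1.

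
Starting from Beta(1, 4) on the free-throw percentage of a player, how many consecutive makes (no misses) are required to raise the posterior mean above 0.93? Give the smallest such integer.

k = 53

After k makes and 0 misses the posterior is Beta(1+k, 4), with mean (1+k)/(1+4+k).
Set (1+k)/(5+k) > 0.93 and solve: k > (0.93·5 − 1)/(1 − 0.93) = 52.143.
The smallest integer exceeding 52.143 is 53, and checking k=53: (54)/(58) = 0.9310 > 0.93.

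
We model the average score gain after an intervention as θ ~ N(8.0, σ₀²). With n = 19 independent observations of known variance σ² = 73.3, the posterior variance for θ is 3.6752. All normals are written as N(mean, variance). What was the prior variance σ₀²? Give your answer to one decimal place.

Posterior precision equals prior precision plus data precision: 1/σ_n² = 1/σ₀² + n/σ².
So 1/σ₀² = 1/3.6752 − 19/73.3 = 0.272094 − 0.259209 = 0.012885.
Hence σ₀² = 1/0.012885 ≈ 77.6.

σ₀² = 77.6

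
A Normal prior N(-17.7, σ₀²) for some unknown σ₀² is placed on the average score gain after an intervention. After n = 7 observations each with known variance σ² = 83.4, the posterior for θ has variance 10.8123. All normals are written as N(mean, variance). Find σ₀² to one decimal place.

σ₀² = 116.9

Posterior precision equals prior precision plus data precision: 1/σ_n² = 1/σ₀² + n/σ².
So 1/σ₀² = 1/10.8123 − 7/83.4 = 0.092487 − 0.083933 = 0.008554.
Hence σ₀² = 1/0.008554 ≈ 116.9.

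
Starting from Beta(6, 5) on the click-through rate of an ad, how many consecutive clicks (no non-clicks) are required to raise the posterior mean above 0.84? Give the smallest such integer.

k = 21

After k clicks and 0 non-clicks the posterior is Beta(6+k, 5), with mean (6+k)/(6+5+k).
Set (6+k)/(11+k) > 0.84 and solve: k > (0.84·11 − 6)/(1 − 0.84) = 20.250.
The smallest integer exceeding 20.250 is 21.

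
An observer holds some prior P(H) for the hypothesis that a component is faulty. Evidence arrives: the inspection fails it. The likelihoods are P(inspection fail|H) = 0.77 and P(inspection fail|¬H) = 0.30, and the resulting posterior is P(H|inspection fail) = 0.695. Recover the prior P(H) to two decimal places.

In odds form, posterior odds = prior odds × likelihood ratio, so prior odds = posterior odds ÷ LR.
Posterior odds = 0.695/(1−0.695) = 2.2787. LR = 0.77/0.30 = 2.5667.
Prior odds = 2.2787/2.5667 = 0.8878, so P(H) = 0.8878/(1+0.8878) ≈ 0.47.

P(H) = 0.47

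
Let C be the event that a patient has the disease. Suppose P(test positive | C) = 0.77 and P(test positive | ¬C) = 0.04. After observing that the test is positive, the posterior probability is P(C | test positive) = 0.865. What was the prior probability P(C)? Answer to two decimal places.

In odds form, posterior odds = prior odds × likelihood ratio, so prior odds = posterior odds ÷ LR.
Posterior odds = 0.865/(1−0.865) = 6.4074. LR = 0.77/0.04 = 19.2500.
Prior odds = 6.4074/19.2500 = 0.3329, so P(C) = 0.3329/(1+0.3329) ≈ 0.25.

P(C) = 0.25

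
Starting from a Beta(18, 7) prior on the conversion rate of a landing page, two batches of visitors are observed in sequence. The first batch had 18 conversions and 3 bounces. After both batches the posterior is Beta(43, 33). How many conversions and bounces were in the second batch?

7 conversions and 23 bounces

Because Beta–binomial updating is additive in the counts, the combined data contributed (α_post−α_prior, β_post−β_prior) successes and failures.
Total across both batches: 43−18=25 conversions, 33−7=26 bounces.
Subtract the first batch: 25−18=7 conversions and 26−3=23 bounces.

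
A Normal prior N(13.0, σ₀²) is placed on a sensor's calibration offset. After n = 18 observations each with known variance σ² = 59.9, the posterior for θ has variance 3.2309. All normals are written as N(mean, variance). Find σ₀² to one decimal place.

σ₀² = 111.0

For the Normal–Normal model with known σ², precisions add: τ_n = τ₀ + n/σ².
So 1/σ₀² = 1/3.2309 − 18/59.9 = 0.309511 − 0.300501 = 0.009010.
Hence σ₀² = 1/0.009010 ≈ 111.0.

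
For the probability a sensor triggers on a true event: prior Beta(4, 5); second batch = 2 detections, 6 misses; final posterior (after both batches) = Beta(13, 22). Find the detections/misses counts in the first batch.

Sequential conjugate updates are equivalent to a single update on the pooled data, so total successes = posterior α − prior α and total failures = posterior β − prior β.
Total across both batches: 13−4=9 detections, 22−5=17 misses.
Subtract the second batch: 9−2=7 detections and 17−6=11 misses.

7 detections and 11 misses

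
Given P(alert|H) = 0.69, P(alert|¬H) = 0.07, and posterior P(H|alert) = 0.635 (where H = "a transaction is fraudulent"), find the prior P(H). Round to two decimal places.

P(H) = 0.15

In odds form, posterior odds = prior odds × likelihood ratio, so prior odds = posterior odds ÷ LR.
Posterior odds = 0.635/(1−0.635) = 1.7397. LR = 0.69/0.07 = 9.8571.
Prior odds = 1.7397/9.8571 = 0.1765, so P(H) = 0.1765/(1+0.1765) ≈ 0.15.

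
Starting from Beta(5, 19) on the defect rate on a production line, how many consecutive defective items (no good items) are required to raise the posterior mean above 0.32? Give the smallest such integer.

After k defective items and 0 good items the posterior is Beta(5+k, 19), with mean (5+k)/(5+19+k).
Set (5+k)/(24+k) > 0.32 and solve: k > (0.32·24 − 5)/(1 − 0.32) = 3.941.
The smallest integer exceeding 3.941 is 4.

k = 4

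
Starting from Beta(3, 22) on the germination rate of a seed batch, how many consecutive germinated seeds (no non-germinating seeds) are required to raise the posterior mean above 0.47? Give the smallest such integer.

k = 17

After k germinated seeds and 0 non-germinating seeds the posterior is Beta(3+k, 22), with mean (3+k)/(3+22+k).
Set (3+k)/(25+k) > 0.47 and solve: k > (0.47·25 − 3)/(1 − 0.47) = 16.509.
The smallest integer exceeding 16.509 is 17, and checking k=17: (20)/(42) = 0.4762 > 0.47.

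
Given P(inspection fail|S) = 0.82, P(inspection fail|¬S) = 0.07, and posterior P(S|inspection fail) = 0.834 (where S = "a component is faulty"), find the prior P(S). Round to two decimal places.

In odds form, posterior odds = prior odds × likelihood ratio, so prior odds = posterior odds ÷ LR.
Posterior odds = 0.834/(1−0.834) = 5.0241. LR = 0.82/0.07 = 11.7143.
Prior odds = 5.0241/11.7143 = 0.4289, so P(S) = 0.4289/(1+0.4289) ≈ 0.30.

P(S) = 0.30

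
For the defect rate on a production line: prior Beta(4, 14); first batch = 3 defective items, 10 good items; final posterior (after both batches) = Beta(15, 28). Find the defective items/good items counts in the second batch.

8 defective items and 4 good items

Sequential conjugate updates are equivalent to a single update on the pooled data, so total successes = posterior α − prior α and total failures = posterior β − prior β.
Total across both batches: 15−4=11 defective items, 28−14=14 good items.
Subtract the first batch: 11−3=8 defective items and 14−10=4 good items.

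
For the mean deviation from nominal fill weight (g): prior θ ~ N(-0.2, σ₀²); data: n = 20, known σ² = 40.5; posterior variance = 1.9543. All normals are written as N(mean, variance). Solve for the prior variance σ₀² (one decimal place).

For the Normal–Normal model with known σ², precisions add: τ_n = τ₀ + n/σ².
So 1/σ₀² = 1/1.9543 − 20/40.5 = 0.511692 − 0.493827 = 0.017865.
Hence σ₀² = 1/0.017865 ≈ 56.0.

σ₀² = 56.0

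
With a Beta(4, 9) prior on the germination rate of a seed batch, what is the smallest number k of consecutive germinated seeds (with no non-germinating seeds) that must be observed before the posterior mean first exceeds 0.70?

k = 18

After k germinated seeds and 0 non-germinating seeds the posterior is Beta(4+k, 9), with mean (4+k)/(4+9+k).
Set (4+k)/(13+k) > 0.70 and solve: k > (0.70·13 − 4)/(1 − 0.70) = 17.000.
The smallest integer exceeding 17.000 is 18.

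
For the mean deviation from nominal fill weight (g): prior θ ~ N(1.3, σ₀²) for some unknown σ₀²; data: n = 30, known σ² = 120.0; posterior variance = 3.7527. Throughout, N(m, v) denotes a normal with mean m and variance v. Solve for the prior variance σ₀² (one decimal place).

Posterior precision equals prior precision plus data precision: 1/σ_n² = 1/σ₀² + n/σ².
So 1/σ₀² = 1/3.7527 − 30/120.0 = 0.266475 − 0.250000 = 0.016475.
Hence σ₀² = 1/0.016475 ≈ 60.7.

σ₀² = 60.7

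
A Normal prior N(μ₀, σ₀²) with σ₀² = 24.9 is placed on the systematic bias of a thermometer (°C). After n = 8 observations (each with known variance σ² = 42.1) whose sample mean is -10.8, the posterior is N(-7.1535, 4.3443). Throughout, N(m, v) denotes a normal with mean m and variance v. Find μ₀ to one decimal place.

μ₀ = 10.1

With known observation variance, the Normal–Normal posterior has precision τ_n = τ₀ + n/σ² and mean μ_n = (τ₀μ₀ + (n/σ²)x̄)/τ_n.
Here τ₀ = 1/24.9 = 0.040161 and τ_data = 8/42.1 = 0.190024, so τ_n = 0.230185.
Rearranging for μ₀: μ₀ = (μ_n·τ_n − τ_data·x̄)/τ₀ = (-7.1535·0.230185 − 0.190024·-10.8) / 0.040161 = 0.405631/0.040161 ≈ 10.1.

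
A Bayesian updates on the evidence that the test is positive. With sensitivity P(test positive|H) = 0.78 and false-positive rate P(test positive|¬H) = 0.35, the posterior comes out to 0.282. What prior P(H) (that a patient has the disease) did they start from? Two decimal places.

Bayes' rule in odds form gives O(H|E) = O(H)·[P(E|H)/P(E|¬H)], hence O(H) = O(H|E)/LR.
Posterior odds = 0.282/(1−0.282) = 0.3928. LR = 0.78/0.35 = 2.2286.
Prior odds = 0.3928/2.2286 = 0.1763, so P(H) = 0.1763/(1+0.1763) ≈ 0.15.

P(H) = 0.15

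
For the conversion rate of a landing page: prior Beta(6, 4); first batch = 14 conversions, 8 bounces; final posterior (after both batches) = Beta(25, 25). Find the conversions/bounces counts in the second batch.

Sequential conjugate updates are equivalent to a single update on the pooled data, so total successes = posterior α − prior α and total failures = posterior β − prior β.
Total across both batches: 25−6=19 conversions, 25−4=21 bounces.
Subtract the first batch: 19−14=5 conversions and 21−8=13 bounces.

5 conversions and 13 bounces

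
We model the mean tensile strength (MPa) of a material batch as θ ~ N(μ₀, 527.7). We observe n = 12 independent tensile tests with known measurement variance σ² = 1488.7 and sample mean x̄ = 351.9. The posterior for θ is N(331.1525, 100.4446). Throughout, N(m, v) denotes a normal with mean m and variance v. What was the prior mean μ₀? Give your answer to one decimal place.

The posterior mean is a precision-weighted average: μ_n = (τ₀μ₀ + τ_data·x̄)/(τ₀+τ_data), with τ₀=1/σ₀² and τ_data=n/σ².
Here τ₀ = 1/527.7 = 0.001895 and τ_data = 12/1488.7 = 0.008061, so τ_n = 0.009956.
Rearranging for μ₀: μ₀ = (μ_n·τ_n − τ_data·x̄)/τ₀ = (331.1525·0.009956 − 0.008061·351.9) / 0.001895 = 0.460288/0.001895 ≈ 242.9.

μ₀ = 242.9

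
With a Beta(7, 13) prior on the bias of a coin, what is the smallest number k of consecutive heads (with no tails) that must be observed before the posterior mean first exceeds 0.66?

k = 19

After k heads and 0 tails the posterior is Beta(7+k, 13), with mean (7+k)/(7+13+k).
Set (7+k)/(20+k) > 0.66 and solve: k > (0.66·20 − 7)/(1 − 0.66) = 18.235.
The smallest integer exceeding 18.235 is 19.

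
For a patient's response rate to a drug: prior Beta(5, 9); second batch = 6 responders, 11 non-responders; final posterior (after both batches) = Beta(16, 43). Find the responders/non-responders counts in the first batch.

5 responders and 23 non-responders

Because Beta–binomial updating is additive in the counts, the combined data contributed (α_post−α_prior, β_post−β_prior) successes and failures.
Total across both batches: 16−5=11 responders, 43−9=34 non-responders.
Subtract the second batch: 11−6=5 responders and 34−11=23 non-responders.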